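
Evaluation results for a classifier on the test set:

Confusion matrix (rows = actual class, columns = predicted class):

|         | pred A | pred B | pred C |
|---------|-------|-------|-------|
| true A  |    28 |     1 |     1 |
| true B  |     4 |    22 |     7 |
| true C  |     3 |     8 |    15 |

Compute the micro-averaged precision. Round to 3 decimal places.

Micro-averaging pools counts across classes: ΣTP=65, ΣFP=24, ΣFN=24.
Micro-precision = TP/(TP+FP) on pooled counts = 0.730 (equals overall accuracy in single-label multiclass).

0.730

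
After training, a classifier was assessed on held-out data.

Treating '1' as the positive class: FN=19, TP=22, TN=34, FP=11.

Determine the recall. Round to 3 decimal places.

0.537

Recall = TP/(TP+FN) = 22/(22+19) = 22/41 = 0.537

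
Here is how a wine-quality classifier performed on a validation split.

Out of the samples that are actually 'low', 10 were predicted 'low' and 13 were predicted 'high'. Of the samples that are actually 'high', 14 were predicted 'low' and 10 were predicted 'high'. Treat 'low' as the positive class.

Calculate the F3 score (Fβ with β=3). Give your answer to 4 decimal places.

0.4329

Fβ = (1+β²)·TP / ((1+β²)·TP + β²·FN + FP), with β²=9
= 10·10 / (10·10 + 9·13 + 14) = 0.4329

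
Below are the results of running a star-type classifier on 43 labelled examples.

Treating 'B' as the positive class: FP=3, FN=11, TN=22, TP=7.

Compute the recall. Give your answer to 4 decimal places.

0.3889

Recall = TP/(TP+FN) = 7/(7+11) = 7/18 = 0.3889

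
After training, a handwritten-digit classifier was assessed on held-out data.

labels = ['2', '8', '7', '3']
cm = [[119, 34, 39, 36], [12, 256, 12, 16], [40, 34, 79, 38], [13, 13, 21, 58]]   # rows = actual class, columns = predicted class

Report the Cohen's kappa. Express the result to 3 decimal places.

0.481

Observed agreement pₒ = trace/N = 512/820 = 0.6244
Expected agreement pₑ = Σ (rowᵢ·colᵢ)/N² = (228·184 + 296·337 + 191·151 + 105·148)/820² = 0.2767
κ = (pₒ − pₑ)/(1 − pₑ) = (0.6244 − 0.2767)/(1 − 0.2767) = 0.481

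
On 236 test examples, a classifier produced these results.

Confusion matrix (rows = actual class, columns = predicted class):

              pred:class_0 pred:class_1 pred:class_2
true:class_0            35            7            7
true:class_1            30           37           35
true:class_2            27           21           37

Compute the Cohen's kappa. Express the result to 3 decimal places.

Observed agreement pₒ = trace/N = 109/236 = 0.4619
Expected agreement pₑ = Σ (rowᵢ·colᵢ)/N² = (49·92 + 102·65 + 85·79)/236² = 0.3205
κ = (pₒ − pₑ)/(1 − pₑ) = (0.4619 − 0.3205)/(1 − 0.3205) = 0.208

0.208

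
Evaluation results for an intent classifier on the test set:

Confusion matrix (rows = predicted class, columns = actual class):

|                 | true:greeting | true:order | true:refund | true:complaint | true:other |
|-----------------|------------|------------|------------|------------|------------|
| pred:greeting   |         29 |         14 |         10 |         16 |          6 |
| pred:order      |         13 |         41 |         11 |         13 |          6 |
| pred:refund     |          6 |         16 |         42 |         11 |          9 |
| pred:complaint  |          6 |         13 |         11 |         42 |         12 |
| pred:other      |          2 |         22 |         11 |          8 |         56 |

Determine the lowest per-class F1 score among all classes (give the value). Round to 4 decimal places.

0.4316

Per-class F1 score (2·TP/(2·TP+FP+FN)):
  greeting: TP=29, FP=14+10+16+6=46, FN=13+6+6+2=27 → 58/131 = 0.44275
  order: TP=41, FP=13+11+13+6=43, FN=14+16+13+22=65 → 82/190 = 0.43158
  refund: TP=42, FP=6+16+11+9=42, FN=10+11+11+11=43 → 84/169 = 0.49704
  complaint: TP=42, FP=6+13+11+12=42, FN=16+13+11+8=48 → 84/174 = 0.48276
  other: TP=56, FP=2+22+11+8=43, FN=6+6+9+12=33 → 112/188 = 0.59574
Lowest is class 'order' with F1 score = 0.4316.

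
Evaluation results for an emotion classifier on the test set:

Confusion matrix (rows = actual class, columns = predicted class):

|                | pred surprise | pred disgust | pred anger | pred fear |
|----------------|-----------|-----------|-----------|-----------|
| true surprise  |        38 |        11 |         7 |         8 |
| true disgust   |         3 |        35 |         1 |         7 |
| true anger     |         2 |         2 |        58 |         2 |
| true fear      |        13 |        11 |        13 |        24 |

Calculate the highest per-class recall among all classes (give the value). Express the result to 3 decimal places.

0.906

Per-class recall (TP/(TP+FN)):
  surprise: TP=38, FN=11+7+8=26 → 38/64 = 0.5938
  disgust: TP=35, FN=3+1+7=11 → 35/46 = 0.7609
  anger: TP=58, FN=2+2+2=6 → 58/64 = 0.9063
  fear: TP=24, FN=13+11+13=37 → 24/61 = 0.3934
Highest is class 'anger' with recall = 0.906.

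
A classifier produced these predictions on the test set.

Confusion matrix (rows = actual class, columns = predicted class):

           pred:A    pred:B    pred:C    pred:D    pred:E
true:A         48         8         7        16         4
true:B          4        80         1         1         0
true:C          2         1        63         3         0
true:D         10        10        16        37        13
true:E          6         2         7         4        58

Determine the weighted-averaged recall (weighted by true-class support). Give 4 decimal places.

Per-class recall (TP/(TP+FN)):
  A: TP=48, FN=8+7+16+4=35 → 48/83 = 0.57831
  B: TP=80, FN=4+1+1+0=6 → 80/86 = 0.93023
  C: TP=63, FN=2+1+3+0=6 → 63/69 = 0.91304
  D: TP=37, FN=10+10+16+13=49 → 37/86 = 0.43023
  E: TP=58, FN=6+2+7+4=19 → 58/77 = 0.75325
Weighted-recall = Σ (supportᵢ/N)·recallᵢ with N=401: (83/401)·0.57831 + (86/401)·0.93023 + (69/401)·0.91304 + (86/401)·0.43023 + (77/401)·0.75325 = 0.7132

0.7132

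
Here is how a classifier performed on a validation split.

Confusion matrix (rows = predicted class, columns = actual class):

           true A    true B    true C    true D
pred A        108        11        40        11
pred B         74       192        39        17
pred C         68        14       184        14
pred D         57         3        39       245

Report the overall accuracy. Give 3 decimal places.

0.653

Accuracy = trace / total = (108+192+184+245=729) / 1116 = 729/1116 = 0.653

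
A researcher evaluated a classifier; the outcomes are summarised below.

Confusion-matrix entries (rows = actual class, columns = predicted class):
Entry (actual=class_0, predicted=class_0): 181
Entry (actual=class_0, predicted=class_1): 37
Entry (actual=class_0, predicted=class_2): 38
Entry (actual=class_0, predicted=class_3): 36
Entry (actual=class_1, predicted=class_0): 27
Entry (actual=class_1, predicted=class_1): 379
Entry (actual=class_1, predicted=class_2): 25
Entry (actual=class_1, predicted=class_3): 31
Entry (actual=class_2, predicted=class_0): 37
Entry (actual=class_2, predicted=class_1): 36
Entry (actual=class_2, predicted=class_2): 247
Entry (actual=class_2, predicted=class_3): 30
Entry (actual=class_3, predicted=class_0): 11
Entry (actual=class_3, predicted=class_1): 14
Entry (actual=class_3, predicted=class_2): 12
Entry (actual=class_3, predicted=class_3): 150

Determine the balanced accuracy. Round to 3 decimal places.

Balanced accuracy = mean of per-class recall.
  class_0: recall = 181/292 = 0.6199
  class_1: recall = 379/462 = 0.8203
  class_2: recall = 247/350 = 0.7057
  class_3: recall = 150/187 = 0.8021
Mean = (0.6199 + 0.8203 + 0.7057 + 0.8021) / 4 = 0.737

0.737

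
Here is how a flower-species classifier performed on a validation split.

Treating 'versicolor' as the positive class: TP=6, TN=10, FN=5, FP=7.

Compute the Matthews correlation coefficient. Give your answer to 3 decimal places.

MCC = (TP·TN − FP·FN) / √((TP+FP)(TP+FN)(TN+FP)(TN+FN))
Numerator = 6·10 − 7·5 = 25
Denominator = √(13·11·17·15) = √36465 = 190.9581
MCC = 25 / 190.9581 = 0.131

0.131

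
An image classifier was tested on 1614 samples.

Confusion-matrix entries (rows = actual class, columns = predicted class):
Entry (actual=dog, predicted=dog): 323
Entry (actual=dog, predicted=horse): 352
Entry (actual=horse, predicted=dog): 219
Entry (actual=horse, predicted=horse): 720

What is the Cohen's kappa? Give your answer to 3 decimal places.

0.252

Observed agreement pₒ = trace/N = 1043/1614 = 0.6462
Expected agreement pₑ = Σ (rowᵢ·colᵢ)/N² = (675·542 + 939·1072)/1614² = 0.5269
κ = (pₒ − pₑ)/(1 − pₑ) = (0.6462 − 0.5269)/(1 − 0.5269) = 0.252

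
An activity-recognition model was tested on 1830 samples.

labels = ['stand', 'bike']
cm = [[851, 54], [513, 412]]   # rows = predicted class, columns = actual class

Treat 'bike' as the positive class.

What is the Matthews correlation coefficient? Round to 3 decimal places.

MCC = (TP·TN − FP·FN) / √((TP+FP)(TP+FN)(TN+FP)(TN+FN))
Numerator = 412·851 − 513·54 = 322910
Denominator = √(925·466·1364·905) = √532096741000 = 729449.6151
MCC = 322910 / 729449.6151 = 0.443

0.443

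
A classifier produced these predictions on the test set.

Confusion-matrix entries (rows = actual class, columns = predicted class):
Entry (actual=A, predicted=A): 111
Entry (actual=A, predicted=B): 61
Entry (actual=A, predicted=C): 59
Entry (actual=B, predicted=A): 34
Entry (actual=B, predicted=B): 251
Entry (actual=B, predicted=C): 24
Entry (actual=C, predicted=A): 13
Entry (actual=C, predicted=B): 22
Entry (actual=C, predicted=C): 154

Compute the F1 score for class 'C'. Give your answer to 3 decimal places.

Take TP from the diagonal, FP from the rest of the 'C' prediction marginal, FN from the rest of the 'C' actual marginal.
F1 score = 2·TP/(2·TP+FP+FN).
C: TP=154, FP=59+24=83, FN=13+22=35 → 308/426 = 0.7230

0.723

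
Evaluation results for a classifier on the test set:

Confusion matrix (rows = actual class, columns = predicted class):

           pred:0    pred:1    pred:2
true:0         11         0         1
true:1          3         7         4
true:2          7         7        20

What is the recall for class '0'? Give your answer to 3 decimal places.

0.917

recall = TP/(TP+FN).
0: TP=11, FN=0+1=1 → 11/12 = 0.9167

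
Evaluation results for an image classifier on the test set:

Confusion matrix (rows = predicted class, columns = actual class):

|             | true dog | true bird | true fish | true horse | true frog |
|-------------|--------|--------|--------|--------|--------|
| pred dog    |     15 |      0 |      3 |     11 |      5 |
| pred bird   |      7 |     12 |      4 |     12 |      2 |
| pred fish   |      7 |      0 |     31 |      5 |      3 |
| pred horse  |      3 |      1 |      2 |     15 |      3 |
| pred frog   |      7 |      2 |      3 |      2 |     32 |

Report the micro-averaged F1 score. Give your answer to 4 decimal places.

Micro-averaging pools counts across classes: ΣTP=105, ΣFP=82, ΣFN=82.
Micro-F1 score = 2·TP/(2·TP+FP+FN) on pooled counts = 0.5615 (equals overall accuracy in single-label multiclass).

0.5615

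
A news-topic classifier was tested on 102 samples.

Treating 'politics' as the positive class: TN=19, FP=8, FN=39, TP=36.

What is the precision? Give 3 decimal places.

Precision = TP/(TP+FP) = 36/(36+8) = 36/44 = 0.818

0.818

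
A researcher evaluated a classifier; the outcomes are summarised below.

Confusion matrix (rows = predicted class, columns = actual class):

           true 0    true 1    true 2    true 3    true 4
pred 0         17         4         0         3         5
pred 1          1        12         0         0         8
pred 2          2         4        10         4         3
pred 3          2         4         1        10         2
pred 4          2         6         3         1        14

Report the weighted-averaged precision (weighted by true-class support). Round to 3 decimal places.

0.542

Per-class precision (TP/(TP+FP)):
  0: TP=17, FP=4+0+3+5=12 → 17/29 = 0.5862
  1: TP=12, FP=1+0+0+8=9 → 12/21 = 0.5714
  2: TP=10, FP=2+4+4+3=13 → 10/23 = 0.4348
  3: TP=10, FP=2+4+1+2=9 → 10/19 = 0.5263
  4: TP=14, FP=2+6+3+1=12 → 14/26 = 0.5385
Weighted-precision = Σ (supportᵢ/N)·precisionᵢ with N=118: (24/118)·0.5862 + (30/118)·0.5714 + (14/118)·0.4348 + (18/118)·0.5263 + (32/118)·0.5385 = 0.542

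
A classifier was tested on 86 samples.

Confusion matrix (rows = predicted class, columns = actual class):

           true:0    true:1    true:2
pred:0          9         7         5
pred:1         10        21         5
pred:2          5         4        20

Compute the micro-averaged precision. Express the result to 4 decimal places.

Micro-averaging pools counts across classes: ΣTP=50, ΣFP=36, ΣFN=36.
Micro-precision = TP/(TP+FP) on pooled counts = 0.5814 (equals overall accuracy in single-label multiclass).

0.5814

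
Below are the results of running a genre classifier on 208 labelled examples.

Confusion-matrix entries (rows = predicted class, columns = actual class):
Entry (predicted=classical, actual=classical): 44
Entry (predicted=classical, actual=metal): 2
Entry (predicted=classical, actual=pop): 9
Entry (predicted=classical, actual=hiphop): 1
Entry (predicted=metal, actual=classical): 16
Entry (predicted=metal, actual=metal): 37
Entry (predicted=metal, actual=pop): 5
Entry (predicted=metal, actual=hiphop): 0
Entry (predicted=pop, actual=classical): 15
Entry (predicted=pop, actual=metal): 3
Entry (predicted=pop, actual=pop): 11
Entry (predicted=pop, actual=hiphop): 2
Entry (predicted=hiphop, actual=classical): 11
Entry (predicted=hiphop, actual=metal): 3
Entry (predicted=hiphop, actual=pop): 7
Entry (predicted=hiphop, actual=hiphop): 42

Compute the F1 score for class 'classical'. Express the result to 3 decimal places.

Treat 'classical' as positive and all other classes as negative.
F1 score = 2·TP/(2·TP+FP+FN).
classical: TP=44, FP=2+9+1=12, FN=16+15+11=42 → 88/142 = 0.6197

0.620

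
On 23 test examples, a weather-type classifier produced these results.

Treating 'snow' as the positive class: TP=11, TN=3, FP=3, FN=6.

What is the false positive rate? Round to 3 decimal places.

FPR = FP/(FP+TN) = 3/(3+3) = 0.500

0.500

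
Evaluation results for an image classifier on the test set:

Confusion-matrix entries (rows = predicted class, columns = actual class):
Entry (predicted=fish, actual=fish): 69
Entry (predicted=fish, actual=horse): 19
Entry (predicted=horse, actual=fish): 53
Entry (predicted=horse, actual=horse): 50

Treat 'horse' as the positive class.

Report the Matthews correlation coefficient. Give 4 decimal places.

MCC = (TP·TN − FP·FN) / √((TP+FP)(TP+FN)(TN+FP)(TN+FN))
Numerator = 50·69 − 53·19 = 2443
Denominator = √(103·69·122·88) = √76300752 = 8735.0302
MCC = 2443 / 8735.0302 = 0.2797

0.2797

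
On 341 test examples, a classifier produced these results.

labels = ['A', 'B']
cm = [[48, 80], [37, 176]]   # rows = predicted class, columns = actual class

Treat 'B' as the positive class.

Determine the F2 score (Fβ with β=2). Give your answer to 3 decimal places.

Fβ = (1+β²)·TP / ((1+β²)·TP + β²·FN + FP), with β²=4
= 5·176 / (5·176 + 4·80 + 37) = 0.711

0.711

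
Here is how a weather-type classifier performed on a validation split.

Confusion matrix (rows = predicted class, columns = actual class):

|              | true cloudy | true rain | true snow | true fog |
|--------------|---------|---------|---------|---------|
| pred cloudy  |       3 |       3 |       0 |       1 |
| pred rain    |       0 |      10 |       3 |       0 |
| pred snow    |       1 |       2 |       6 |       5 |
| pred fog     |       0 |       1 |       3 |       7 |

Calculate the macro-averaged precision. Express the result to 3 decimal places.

Per-class precision (TP/(TP+FP)):
  cloudy: TP=3, FP=3+0+1=4 → 3/7 = 0.4286
  rain: TP=10, FP=0+3+0=3 → 10/13 = 0.7692
  snow: TP=6, FP=1+2+5=8 → 6/14 = 0.4286
  fog: TP=7, FP=0+1+3=4 → 7/11 = 0.6364
Macro-precision = mean = (0.4286 + 0.7692 + 0.4286 + 0.6364) / 4 = 0.566

0.566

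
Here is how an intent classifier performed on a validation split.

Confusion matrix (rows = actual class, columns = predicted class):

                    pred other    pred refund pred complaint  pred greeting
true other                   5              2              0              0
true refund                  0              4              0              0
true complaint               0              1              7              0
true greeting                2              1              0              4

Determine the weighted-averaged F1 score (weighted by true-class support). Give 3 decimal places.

Per-class F1 score (2·TP/(2·TP+FP+FN)):
  other: TP=5, FP=0+0+2=2, FN=2+0+0=2 → 10/14 = 0.7143
  refund: TP=4, FP=2+1+1=4, FN=0+0+0=0 → 8/12 = 0.6667
  complaint: TP=7, FP=0+0+0=0, FN=0+1+0=1 → 14/15 = 0.9333
  greeting: TP=4, FP=0+0+0=0, FN=2+1+0=3 → 8/11 = 0.7273
Weighted-F1 score = Σ (supportᵢ/N)·F1 scoreᵢ with N=26: (7/26)·0.7143 + (4/26)·0.6667 + (8/26)·0.9333 + (7/26)·0.7273 = 0.778

0.778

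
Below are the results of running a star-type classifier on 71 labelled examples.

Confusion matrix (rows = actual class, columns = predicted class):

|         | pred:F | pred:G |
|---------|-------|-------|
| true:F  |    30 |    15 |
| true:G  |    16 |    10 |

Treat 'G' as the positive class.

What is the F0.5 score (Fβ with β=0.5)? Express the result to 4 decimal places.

0.3968

Fβ = (1+β²)·TP / ((1+β²)·TP + β²·FN + FP), with β²=1/4
= 1.25·10 / (1.25·10 + 0.25·16 + 15) = 0.3968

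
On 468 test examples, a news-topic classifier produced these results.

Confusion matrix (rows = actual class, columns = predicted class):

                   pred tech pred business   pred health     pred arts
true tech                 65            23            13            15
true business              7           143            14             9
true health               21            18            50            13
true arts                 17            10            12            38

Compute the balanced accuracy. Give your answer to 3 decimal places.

0.593

Balanced accuracy = mean of per-class recall.
  tech: recall = 65/116 = 0.5603
  business: recall = 143/173 = 0.8266
  health: recall = 50/102 = 0.4902
  arts: recall = 38/77 = 0.4935
Mean = (0.5603 + 0.8266 + 0.4902 + 0.4935) / 4 = 0.593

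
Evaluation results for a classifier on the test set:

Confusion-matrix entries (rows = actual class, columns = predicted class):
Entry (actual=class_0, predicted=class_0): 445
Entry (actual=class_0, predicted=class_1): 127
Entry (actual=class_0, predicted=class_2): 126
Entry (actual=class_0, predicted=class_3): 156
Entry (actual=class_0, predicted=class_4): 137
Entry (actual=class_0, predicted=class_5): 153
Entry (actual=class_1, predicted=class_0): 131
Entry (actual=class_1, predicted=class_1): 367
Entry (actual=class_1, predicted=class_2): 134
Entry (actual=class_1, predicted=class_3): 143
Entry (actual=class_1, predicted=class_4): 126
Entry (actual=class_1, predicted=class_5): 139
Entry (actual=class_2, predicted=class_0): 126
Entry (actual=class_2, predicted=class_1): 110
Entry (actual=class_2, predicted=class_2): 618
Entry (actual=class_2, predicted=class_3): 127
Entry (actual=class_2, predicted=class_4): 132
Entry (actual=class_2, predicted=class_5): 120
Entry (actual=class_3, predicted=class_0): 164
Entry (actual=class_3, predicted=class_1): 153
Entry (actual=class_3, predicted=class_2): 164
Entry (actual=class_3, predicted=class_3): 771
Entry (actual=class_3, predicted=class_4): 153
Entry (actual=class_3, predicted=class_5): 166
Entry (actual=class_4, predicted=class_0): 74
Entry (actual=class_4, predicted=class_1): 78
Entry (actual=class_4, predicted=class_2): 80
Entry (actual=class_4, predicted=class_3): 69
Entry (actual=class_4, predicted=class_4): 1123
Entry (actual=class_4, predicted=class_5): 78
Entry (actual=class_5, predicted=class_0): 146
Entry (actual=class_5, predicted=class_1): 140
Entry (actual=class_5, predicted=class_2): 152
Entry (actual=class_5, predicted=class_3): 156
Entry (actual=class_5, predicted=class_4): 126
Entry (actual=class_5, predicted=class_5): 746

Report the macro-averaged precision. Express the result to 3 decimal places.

0.495

Per-class precision (TP/(TP+FP)):
  class_0: TP=445, FP=131+126+164+74+146=641 → 445/1086 = 0.4098
  class_1: TP=367, FP=127+110+153+78+140=608 → 367/975 = 0.3764
  class_2: TP=618, FP=126+134+164+80+152=656 → 618/1274 = 0.4851
  class_3: TP=771, FP=156+143+127+69+156=651 → 771/1422 = 0.5422
  class_4: TP=1123, FP=137+126+132+153+126=674 → 1123/1797 = 0.6249
  class_5: TP=746, FP=153+139+120+166+78=656 → 746/1402 = 0.5321
Macro-precision = mean = (0.4098 + 0.3764 + 0.4851 + 0.5422 + 0.6249 + 0.5321) / 6 = 0.495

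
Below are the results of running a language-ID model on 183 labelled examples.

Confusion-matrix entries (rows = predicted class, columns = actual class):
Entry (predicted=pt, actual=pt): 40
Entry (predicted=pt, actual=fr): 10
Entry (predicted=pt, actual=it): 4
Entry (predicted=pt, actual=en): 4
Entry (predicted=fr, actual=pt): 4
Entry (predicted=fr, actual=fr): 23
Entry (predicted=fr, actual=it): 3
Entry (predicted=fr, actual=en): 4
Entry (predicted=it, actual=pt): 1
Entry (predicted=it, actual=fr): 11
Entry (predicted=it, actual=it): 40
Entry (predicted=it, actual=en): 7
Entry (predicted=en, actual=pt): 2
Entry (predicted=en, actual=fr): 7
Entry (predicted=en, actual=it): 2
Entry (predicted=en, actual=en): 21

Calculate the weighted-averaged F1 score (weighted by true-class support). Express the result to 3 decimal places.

0.666

Per-class F1 score (2·TP/(2·TP+FP+FN)):
  pt: TP=40, FP=10+4+4=18, FN=4+1+2=7 → 80/105 = 0.7619
  fr: TP=23, FP=4+3+4=11, FN=10+11+7=28 → 46/85 = 0.5412
  it: TP=40, FP=1+11+7=19, FN=4+3+2=9 → 80/108 = 0.7407
  en: TP=21, FP=2+7+2=11, FN=4+4+7=15 → 42/68 = 0.6176
Weighted-F1 score = Σ (supportᵢ/N)·F1 scoreᵢ with N=183: (47/183)·0.7619 + (51/183)·0.5412 + (49/183)·0.7407 + (36/183)·0.6176 = 0.666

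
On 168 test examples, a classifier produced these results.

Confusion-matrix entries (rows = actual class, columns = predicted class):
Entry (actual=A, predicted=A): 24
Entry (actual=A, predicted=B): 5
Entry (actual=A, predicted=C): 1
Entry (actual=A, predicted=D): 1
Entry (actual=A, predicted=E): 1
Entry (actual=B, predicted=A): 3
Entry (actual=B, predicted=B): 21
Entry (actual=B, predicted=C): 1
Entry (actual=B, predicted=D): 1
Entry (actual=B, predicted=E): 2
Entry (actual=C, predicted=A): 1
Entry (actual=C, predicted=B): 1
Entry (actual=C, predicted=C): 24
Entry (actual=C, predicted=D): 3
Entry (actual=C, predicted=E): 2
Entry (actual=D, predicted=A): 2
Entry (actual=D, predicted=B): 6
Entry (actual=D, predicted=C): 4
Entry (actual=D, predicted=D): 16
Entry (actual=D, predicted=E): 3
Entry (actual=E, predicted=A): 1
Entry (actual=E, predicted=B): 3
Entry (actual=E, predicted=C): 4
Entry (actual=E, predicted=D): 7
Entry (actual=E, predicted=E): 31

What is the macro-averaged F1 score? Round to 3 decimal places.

0.686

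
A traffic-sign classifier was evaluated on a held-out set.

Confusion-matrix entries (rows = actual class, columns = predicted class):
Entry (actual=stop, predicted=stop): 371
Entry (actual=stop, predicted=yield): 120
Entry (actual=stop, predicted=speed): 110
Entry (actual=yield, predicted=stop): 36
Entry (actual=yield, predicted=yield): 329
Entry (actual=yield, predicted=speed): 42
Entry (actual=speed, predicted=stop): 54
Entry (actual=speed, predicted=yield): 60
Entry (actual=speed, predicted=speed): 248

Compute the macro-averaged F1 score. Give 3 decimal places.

Per-class F1 score (2·TP/(2·TP+FP+FN)):
  stop: TP=371, FP=36+54=90, FN=120+110=230 → 742/1062 = 0.6987
  yield: TP=329, FP=120+60=180, FN=36+42=78 → 658/916 = 0.7183
  speed: TP=248, FP=110+42=152, FN=54+60=114 → 496/762 = 0.6509
Macro-F1 score = mean = (0.6987 + 0.7183 + 0.6509) / 3 = 0.689

0.689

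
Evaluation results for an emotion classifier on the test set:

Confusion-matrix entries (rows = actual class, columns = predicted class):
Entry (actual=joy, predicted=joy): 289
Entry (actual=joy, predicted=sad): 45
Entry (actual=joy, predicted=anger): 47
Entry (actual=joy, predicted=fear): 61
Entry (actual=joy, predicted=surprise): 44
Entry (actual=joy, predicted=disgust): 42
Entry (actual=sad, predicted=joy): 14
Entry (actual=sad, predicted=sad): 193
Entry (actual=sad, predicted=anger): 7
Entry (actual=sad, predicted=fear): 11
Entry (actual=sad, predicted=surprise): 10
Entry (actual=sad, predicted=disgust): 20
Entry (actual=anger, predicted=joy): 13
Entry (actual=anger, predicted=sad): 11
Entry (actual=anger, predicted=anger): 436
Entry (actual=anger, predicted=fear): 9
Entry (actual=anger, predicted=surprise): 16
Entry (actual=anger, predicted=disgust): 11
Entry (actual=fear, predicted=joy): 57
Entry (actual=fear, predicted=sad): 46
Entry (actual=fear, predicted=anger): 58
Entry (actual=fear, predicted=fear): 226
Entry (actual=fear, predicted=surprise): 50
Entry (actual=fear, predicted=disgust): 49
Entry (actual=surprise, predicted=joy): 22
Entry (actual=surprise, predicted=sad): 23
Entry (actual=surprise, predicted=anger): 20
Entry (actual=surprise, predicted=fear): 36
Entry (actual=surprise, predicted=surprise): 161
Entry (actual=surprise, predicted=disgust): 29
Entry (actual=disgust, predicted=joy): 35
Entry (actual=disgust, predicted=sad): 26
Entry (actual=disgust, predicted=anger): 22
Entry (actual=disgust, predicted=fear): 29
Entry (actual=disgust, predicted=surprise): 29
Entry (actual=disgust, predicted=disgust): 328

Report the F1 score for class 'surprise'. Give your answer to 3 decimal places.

0.536

Treat 'surprise' as positive and all other classes as negative.
F1 score = 2·TP/(2·TP+FP+FN).
surprise: TP=161, FP=44+10+16+50+29=149, FN=22+23+20+36+29=130 → 322/601 = 0.5358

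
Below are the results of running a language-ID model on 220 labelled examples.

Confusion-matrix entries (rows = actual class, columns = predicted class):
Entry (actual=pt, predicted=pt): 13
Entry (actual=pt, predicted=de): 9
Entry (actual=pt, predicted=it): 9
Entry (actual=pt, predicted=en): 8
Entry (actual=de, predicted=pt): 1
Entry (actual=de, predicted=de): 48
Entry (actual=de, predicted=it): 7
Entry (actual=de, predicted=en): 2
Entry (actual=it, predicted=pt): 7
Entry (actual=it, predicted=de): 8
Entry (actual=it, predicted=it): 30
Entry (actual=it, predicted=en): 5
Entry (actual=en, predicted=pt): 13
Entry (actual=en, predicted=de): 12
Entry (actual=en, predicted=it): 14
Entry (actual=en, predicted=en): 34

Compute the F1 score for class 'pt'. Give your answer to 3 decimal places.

0.356

One-vs-rest for 'pt': TP = diagonal; FP = other classes predicted 'pt'; FN = 'pt' predicted as other.
F1 score = 2·TP/(2·TP+FP+FN).
pt: TP=13, FP=1+7+13=21, FN=9+9+8=26 → 26/73 = 0.3562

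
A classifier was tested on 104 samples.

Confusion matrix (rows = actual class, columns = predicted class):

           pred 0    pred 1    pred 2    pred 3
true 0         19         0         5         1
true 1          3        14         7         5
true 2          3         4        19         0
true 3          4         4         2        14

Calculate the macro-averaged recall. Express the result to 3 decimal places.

Per-class recall (TP/(TP+FN)):
  0: TP=19, FN=0+5+1=6 → 19/25 = 0.7600
  1: TP=14, FN=3+7+5=15 → 14/29 = 0.4828
  2: TP=19, FN=3+4+0=7 → 19/26 = 0.7308
  3: TP=14, FN=4+4+2=10 → 14/24 = 0.5833
Macro-recall = mean = (0.7600 + 0.4828 + 0.7308 + 0.5833) / 4 = 0.639

0.639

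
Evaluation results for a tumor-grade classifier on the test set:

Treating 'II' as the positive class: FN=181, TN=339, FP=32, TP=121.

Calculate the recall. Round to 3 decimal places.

0.401

Recall = TP/(TP+FN) = 121/(121+181) = 121/302 = 0.401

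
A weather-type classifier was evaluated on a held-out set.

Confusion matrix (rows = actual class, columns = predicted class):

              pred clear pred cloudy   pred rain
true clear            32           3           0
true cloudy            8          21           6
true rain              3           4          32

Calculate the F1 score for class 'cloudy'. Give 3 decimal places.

One-vs-rest for 'cloudy': TP = diagonal; FP = other classes predicted 'cloudy'; FN = 'cloudy' predicted as other.
F1 score = 2·TP/(2·TP+FP+FN).
cloudy: TP=21, FP=3+4=7, FN=8+6=14 → 42/63 = 0.6667

0.667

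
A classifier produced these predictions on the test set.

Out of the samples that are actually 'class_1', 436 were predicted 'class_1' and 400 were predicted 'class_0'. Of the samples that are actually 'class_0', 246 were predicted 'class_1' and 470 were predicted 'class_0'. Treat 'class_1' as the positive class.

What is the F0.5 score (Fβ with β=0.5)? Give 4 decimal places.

0.6117

Fβ = (1+β²)·TP / ((1+β²)·TP + β²·FN + FP), with β²=1/4
= 1.25·436 / (1.25·436 + 0.25·400 + 246) = 0.6117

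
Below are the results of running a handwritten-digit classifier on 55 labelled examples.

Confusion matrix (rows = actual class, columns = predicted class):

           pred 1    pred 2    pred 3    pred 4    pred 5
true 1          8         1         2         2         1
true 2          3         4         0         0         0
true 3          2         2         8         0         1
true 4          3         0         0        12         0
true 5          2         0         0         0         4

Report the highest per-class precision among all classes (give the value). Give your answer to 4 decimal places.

0.8571

Per-class precision (TP/(TP+FP)):
  1: TP=8, FP=3+2+3+2=10 → 8/18 = 0.44444
  2: TP=4, FP=1+2+0+0=3 → 4/7 = 0.57143
  3: TP=8, FP=2+0+0+0=2 → 8/10 = 0.80000
  4: TP=12, FP=2+0+0+0=2 → 12/14 = 0.85714
  5: TP=4, FP=1+0+1+0=2 → 4/6 = 0.66667
Highest is class '4' with precision = 0.8571.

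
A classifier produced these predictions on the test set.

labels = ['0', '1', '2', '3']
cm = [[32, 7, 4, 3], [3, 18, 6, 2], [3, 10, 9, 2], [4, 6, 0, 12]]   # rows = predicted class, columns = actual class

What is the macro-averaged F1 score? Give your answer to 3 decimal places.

Per-class F1 score (2·TP/(2·TP+FP+FN)):
  0: TP=32, FP=7+4+3=14, FN=3+3+4=10 → 64/88 = 0.7273
  1: TP=18, FP=3+6+2=11, FN=7+10+6=23 → 36/70 = 0.5143
  2: TP=9, FP=3+10+2=15, FN=4+6+0=10 → 18/43 = 0.4186
  3: TP=12, FP=4+6+0=10, FN=3+2+2=7 → 24/41 = 0.5854
Macro-F1 score = mean = (0.7273 + 0.5143 + 0.4186 + 0.5854) / 4 = 0.561

0.561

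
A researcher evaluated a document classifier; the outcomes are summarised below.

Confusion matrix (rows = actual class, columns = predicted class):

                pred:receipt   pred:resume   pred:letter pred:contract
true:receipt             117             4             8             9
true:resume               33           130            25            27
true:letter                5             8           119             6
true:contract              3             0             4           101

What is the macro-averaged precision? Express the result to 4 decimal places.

Per-class precision (TP/(TP+FP)):
  receipt: TP=117, FP=33+5+3=41 → 117/158 = 0.74051
  resume: TP=130, FP=4+8+0=12 → 130/142 = 0.91549
  letter: TP=119, FP=8+25+4=37 → 119/156 = 0.76282
  contract: TP=101, FP=9+27+6=42 → 101/143 = 0.70629
Macro-precision = mean = (0.74051 + 0.91549 + 0.76282 + 0.70629) / 4 = 0.7813

0.7813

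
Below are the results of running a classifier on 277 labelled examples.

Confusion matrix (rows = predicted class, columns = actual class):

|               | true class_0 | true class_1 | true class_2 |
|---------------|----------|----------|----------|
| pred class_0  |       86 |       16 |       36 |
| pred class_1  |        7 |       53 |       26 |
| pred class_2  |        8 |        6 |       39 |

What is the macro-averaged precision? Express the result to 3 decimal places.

0.658

Per-class precision (TP/(TP+FP)):
  class_0: TP=86, FP=16+36=52 → 86/138 = 0.6232
  class_1: TP=53, FP=7+26=33 → 53/86 = 0.6163
  class_2: TP=39, FP=8+6=14 → 39/53 = 0.7358
Macro-precision = mean = (0.6232 + 0.6163 + 0.7358) / 3 = 0.658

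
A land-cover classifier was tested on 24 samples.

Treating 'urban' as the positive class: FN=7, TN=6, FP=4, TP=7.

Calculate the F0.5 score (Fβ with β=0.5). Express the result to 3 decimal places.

0.603

Fβ = (1+β²)·TP / ((1+β²)·TP + β²·FN + FP), with β²=1/4
= 1.25·7 / (1.25·7 + 0.25·7 + 4) = 0.603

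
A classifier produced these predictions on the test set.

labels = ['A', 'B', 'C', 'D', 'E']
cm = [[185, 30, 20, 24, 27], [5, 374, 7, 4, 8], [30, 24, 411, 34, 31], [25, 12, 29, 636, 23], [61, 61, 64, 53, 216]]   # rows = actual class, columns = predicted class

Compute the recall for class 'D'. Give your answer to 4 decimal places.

0.8772

Treat 'D' as positive and all other classes as negative.
recall = TP/(TP+FN).
D: TP=636, FN=25+12+29+23=89 → 636/725 = 0.87724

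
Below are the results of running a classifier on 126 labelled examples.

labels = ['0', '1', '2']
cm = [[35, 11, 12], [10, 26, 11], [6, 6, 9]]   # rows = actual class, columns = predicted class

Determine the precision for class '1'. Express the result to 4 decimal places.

Treat '1' as positive and all other classes as negative.
precision = TP/(TP+FP).
1: TP=26, FP=11+6=17 → 26/43 = 0.60465

0.6047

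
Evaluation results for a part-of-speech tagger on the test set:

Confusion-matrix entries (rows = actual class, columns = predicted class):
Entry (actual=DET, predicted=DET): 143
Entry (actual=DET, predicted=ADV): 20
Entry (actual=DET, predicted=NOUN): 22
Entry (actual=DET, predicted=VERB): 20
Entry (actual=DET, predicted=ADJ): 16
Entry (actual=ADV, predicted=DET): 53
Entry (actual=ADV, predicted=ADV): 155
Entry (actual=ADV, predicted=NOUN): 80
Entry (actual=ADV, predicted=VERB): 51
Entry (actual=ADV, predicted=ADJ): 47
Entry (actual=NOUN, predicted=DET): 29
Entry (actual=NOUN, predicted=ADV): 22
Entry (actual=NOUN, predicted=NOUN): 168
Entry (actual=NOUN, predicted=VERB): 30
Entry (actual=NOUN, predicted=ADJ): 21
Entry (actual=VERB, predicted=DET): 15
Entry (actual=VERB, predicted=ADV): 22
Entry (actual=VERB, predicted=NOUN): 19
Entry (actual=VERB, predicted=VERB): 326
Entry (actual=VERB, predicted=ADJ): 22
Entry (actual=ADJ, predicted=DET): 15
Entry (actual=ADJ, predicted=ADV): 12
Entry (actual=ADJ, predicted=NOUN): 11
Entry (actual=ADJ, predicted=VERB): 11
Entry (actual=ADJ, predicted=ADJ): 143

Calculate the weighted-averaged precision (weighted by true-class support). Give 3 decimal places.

0.642

Per-class precision (TP/(TP+FP)):
  DET: TP=143, FP=53+29+15+15=112 → 143/255 = 0.5608
  ADV: TP=155, FP=20+22+22+12=76 → 155/231 = 0.6710
  NOUN: TP=168, FP=22+80+19+11=132 → 168/300 = 0.5600
  VERB: TP=326, FP=20+51+30+11=112 → 326/438 = 0.7443
  ADJ: TP=143, FP=16+47+21+22=106 → 143/249 = 0.5743
Weighted-precision = Σ (supportᵢ/N)·precisionᵢ with N=1473: (221/1473)·0.5608 + (386/1473)·0.6710 + (270/1473)·0.5600 + (404/1473)·0.7443 + (192/1473)·0.5743 = 0.642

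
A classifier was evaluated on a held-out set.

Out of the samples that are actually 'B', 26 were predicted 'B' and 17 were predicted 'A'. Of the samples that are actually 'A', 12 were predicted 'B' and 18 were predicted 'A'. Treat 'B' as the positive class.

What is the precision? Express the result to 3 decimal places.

Precision = TP/(TP+FP) = 26/(26+12) = 26/38 = 0.684

0.684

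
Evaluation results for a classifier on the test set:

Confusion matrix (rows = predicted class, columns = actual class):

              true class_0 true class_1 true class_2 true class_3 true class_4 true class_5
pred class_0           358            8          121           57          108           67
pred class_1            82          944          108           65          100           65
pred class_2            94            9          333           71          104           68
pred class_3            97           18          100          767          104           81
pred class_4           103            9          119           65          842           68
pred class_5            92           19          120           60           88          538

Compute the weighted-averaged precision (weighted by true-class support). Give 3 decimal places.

Per-class precision (TP/(TP+FP)):
  class_0: TP=358, FP=8+121+57+108+67=361 → 358/719 = 0.4979
  class_1: TP=944, FP=82+108+65+100+65=420 → 944/1364 = 0.6921
  class_2: TP=333, FP=94+9+71+104+68=346 → 333/679 = 0.4904
  class_3: TP=767, FP=97+18+100+104+81=400 → 767/1167 = 0.6572
  class_4: TP=842, FP=103+9+119+65+68=364 → 842/1206 = 0.6982
  class_5: TP=538, FP=92+19+120+60+88=379 → 538/917 = 0.5867
Weighted-precision = Σ (supportᵢ/N)·precisionᵢ with N=6052: (826/6052)·0.4979 + (1007/6052)·0.6921 + (901/6052)·0.4904 + (1085/6052)·0.6572 + (1346/6052)·0.6982 + (887/6052)·0.5867 = 0.615

0.615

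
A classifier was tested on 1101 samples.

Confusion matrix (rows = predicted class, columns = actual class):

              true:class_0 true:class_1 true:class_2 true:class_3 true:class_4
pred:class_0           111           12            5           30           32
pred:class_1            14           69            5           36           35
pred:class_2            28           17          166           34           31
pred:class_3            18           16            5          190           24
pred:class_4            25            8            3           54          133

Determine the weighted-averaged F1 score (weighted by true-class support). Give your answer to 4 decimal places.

0.6052

Per-class F1 score (2·TP/(2·TP+FP+FN)):
  class_0: TP=111, FP=12+5+30+32=79, FN=14+28+18+25=85 → 222/386 = 0.57513
  class_1: TP=69, FP=14+5+36+35=90, FN=12+17+16+8=53 → 138/281 = 0.49110
  class_2: TP=166, FP=28+17+34+31=110, FN=5+5+5+3=18 → 332/460 = 0.72174
  class_3: TP=190, FP=18+16+5+24=63, FN=30+36+34+54=154 → 380/597 = 0.63652
  class_4: TP=133, FP=25+8+3+54=90, FN=32+35+31+24=122 → 266/478 = 0.55649
Weighted-F1 score = Σ (supportᵢ/N)·F1 scoreᵢ with N=1101: (196/1101)·0.57513 + (122/1101)·0.49110 + (184/1101)·0.72174 + (344/1101)·0.63652 + (255/1101)·0.55649 = 0.6052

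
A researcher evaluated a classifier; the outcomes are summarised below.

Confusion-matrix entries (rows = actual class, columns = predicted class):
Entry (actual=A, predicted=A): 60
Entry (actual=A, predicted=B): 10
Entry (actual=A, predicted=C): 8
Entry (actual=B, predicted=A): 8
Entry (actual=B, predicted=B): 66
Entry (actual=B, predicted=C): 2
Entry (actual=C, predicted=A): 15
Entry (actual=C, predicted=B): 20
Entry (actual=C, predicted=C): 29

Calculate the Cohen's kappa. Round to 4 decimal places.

0.5606

Observed agreement pₒ = trace/N = 155/218 = 0.71101
Expected agreement pₑ = Σ (rowᵢ·colᵢ)/N² = (78·83 + 76·96 + 64·39)/218² = 0.34227
κ = (pₒ − pₑ)/(1 − pₑ) = (0.71101 − 0.34227)/(1 − 0.34227) = 0.5606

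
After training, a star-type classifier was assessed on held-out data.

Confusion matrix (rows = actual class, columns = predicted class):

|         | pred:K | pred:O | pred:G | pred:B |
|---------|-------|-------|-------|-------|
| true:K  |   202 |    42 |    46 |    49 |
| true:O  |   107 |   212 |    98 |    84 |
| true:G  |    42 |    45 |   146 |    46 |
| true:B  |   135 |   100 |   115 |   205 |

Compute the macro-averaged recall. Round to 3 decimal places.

0.478

Per-class recall (TP/(TP+FN)):
  K: TP=202, FN=42+46+49=137 → 202/339 = 0.5959
  O: TP=212, FN=107+98+84=289 → 212/501 = 0.4232
  G: TP=146, FN=42+45+46=133 → 146/279 = 0.5233
  B: TP=205, FN=135+100+115=350 → 205/555 = 0.3694
Macro-recall = mean = (0.5959 + 0.4232 + 0.5233 + 0.3694) / 4 = 0.478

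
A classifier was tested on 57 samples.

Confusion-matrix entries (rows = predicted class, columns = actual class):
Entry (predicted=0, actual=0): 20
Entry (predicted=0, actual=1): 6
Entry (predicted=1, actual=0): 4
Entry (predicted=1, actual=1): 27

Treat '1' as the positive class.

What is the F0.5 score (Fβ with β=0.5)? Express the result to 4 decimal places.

0.8599

Fβ = (1+β²)·TP / ((1+β²)·TP + β²·FN + FP), with β²=1/4
= 1.25·27 / (1.25·27 + 0.25·6 + 4) = 0.8599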